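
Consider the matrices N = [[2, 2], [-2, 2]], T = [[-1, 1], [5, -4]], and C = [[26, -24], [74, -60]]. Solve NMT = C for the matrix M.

M = N⁻¹CT⁻¹ (apply N⁻¹ on the left and T⁻¹ on the right).
det N = 8; the adjugate gives N⁻¹ = [[1/4, -1/4], [1/4, 1/4]].
det T = -1; the adjugate gives T⁻¹ = [[4, 1], [5, 1]].
N⁻¹C = [[-12, 9], [25, -21]].
M = (N⁻¹C)T⁻¹ = [[-3, -3], [-5, 4]].

M = [[-3, -3], [-5, 4]]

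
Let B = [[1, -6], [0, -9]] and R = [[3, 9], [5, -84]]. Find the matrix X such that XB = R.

Right-multiplying both sides by B⁻¹ gives X = RB⁻¹.
det B = -9; the adjugate gives B⁻¹ = [[1, -2/3], [0, -1/9]].
X = RB⁻¹ = [[3, 9], [5, -84]] · [[1, -2/3], [0, -1/9]] = [[3, -3], [5, 6]].

X = [[3, -3], [5, 6]]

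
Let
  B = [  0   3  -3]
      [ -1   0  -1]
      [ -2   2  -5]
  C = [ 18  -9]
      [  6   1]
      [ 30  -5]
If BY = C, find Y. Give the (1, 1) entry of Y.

Since B multiplies Y on the left, Y = B⁻¹C.
det B = -3, so B⁻¹ = [[-2/3, -3, 1], [1, 2, -1], [2/3, 2, -1]].
Y = B⁻¹C = [[-2/3, -3, 1], [1, 2, -1], [2/3, 2, -1]] · [[18, -9], [6, 1], [30, -5]] = [[0, -2], [0, -2], [-6, 1]].

0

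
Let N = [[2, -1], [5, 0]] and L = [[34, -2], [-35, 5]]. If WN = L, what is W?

Since N sits to the right of W, W = LN⁻¹.
det N = 5; the adjugate gives N⁻¹ = [[0, 1/5], [-1, 2/5]].
W = LN⁻¹ = [[34, -2], [-35, 5]] · [[0, 1/5], [-1, 2/5]] = [[2, 6], [-5, -5]].

W = [[2, 6], [-5, -5]]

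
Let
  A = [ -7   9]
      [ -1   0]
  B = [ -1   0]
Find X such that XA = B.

X = [[0, 1]]

Since A sits to the right of X, X = BA⁻¹.
det A = 9, so A⁻¹ = [[0, -1], [1/9, -7/9]].
X = BA⁻¹ = [[-1, 0]] · [[0, -1], [1/9, -7/9]] = [[0, 1]].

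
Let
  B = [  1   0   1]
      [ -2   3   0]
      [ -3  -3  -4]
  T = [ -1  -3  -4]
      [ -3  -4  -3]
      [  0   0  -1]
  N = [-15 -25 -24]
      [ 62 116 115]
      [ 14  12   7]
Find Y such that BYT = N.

Y = B⁻¹NT⁻¹ (apply B⁻¹ on the left and T⁻¹ on the right).
det B = 3; the adjugate gives B⁻¹ = [[-4, -1, -1], [-8/3, -1/3, -2/3], [5, 1, 1]].
T has determinant 5; T⁻¹ = [[4/5, -3/5, -7/5], [-3/5, 1/5, 9/5], [0, 0, -1]].
B⁻¹N = [[-16, -28, -26], [10, 20, 21], [1, 3, 2]].
Y = (B⁻¹N)T⁻¹ = [[4, 4, -2], [-4, -2, 1], [-1, 0, 2]].

Y = [[4, 4, -2], [-4, -2, 1], [-1, 0, 2]]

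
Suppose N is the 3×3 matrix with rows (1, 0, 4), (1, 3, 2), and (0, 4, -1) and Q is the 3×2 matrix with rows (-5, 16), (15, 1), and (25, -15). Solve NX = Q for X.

N is on the left of X, so left-multiply by N⁻¹: X = N⁻¹Q.
det N = 5; the adjugate gives N⁻¹ = [[-11/5, 16/5, -12/5], [1/5, -1/5, 2/5], [4/5, -4/5, 3/5]].
X = N⁻¹Q = [[-11/5, 16/5, -12/5], [1/5, -1/5, 2/5], [4/5, -4/5, 3/5]] · [[-5, 16], [15, 1], [25, -15]] = [[-1, 4], [6, -3], [-1, 3]].

X = [[-1, 4], [6, -3], [-1, 3]]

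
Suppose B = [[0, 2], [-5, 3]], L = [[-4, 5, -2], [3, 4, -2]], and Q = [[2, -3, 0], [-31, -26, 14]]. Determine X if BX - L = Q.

BX = Q + L = [[-2, 2, -2], [-28, -22, 12]].
Since B multiplies X on the left, X = B⁻¹(Q + L).
B has determinant 10; B⁻¹ = [[3/10, -1/5], [1/2, 0]].
X = B⁻¹(Q + L) = [[5, 5, -3], [-1, 1, -1]].

X = [[5, 5, -3], [-1, 1, -1]]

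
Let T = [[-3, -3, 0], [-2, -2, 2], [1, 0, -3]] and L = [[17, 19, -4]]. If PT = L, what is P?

T is on the right of P, so right-multiply by T⁻¹: P = LT⁻¹.
det T = -6, so T⁻¹ = [[-1, 3/2, 1], [2/3, -3/2, -1], [-1/3, 1/2, 0]].
P = LT⁻¹ = [[17, 19, -4]] · [[-1, 3/2, 1], [2/3, -3/2, -1], [-1/3, 1/2, 0]] = [[-3, -5, -2]].

P = [[-3, -5, -2]]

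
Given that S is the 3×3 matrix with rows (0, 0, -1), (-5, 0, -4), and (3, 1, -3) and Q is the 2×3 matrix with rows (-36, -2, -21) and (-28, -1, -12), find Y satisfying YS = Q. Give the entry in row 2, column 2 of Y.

5

S is on the right of Y, so right-multiply by S⁻¹: Y = QS⁻¹.
S has determinant 5; S⁻¹ = [[4/5, -1/5, 0], [-27/5, 3/5, 1], [-1, 0, 0]].
Y = QS⁻¹ = [[-36, -2, -21], [-28, -1, -12]] · [[4/5, -1/5, 0], [-27/5, 3/5, 1], [-1, 0, 0]] = [[3, 6, -2], [-5, 5, -1]].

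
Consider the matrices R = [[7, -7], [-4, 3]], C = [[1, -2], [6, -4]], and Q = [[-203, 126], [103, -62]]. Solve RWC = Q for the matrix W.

W = [[2, -3], [1, 2]]

Left-multiply by R⁻¹ and right-multiply by C⁻¹: W = R⁻¹QC⁻¹.
det R = -7, so R⁻¹ = [[-3/7, -1], [-4/7, -1]].
det C = 8; the adjugate gives C⁻¹ = [[-1/2, 1/4], [-3/4, 1/8]].
R⁻¹Q = [[-16, 8], [13, -10]].
W = (R⁻¹Q)C⁻¹ = [[2, -3], [1, 2]].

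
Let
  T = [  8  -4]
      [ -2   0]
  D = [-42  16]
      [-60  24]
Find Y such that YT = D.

Right-multiplying both sides by T⁻¹ gives Y = DT⁻¹.
det T = -8, so T⁻¹ = [[0, -1/2], [-1/4, -1]].
Y = DT⁻¹ = [[-42, 16], [-60, 24]] · [[0, -1/2], [-1/4, -1]] = [[-4, 5], [-6, 6]].

Y = [[-4, 5], [-6, 6]]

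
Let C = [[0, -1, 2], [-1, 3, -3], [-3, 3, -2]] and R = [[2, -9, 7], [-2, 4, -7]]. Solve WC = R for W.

C is on the right of W, so right-multiply by C⁻¹: W = RC⁻¹.
det C = 5, so C⁻¹ = [[3/5, 4/5, -3/5], [7/5, 6/5, -2/5], [6/5, 3/5, -1/5]].
W = RC⁻¹ = [[2, -9, 7], [-2, 4, -7]] · [[3/5, 4/5, -3/5], [7/5, 6/5, -2/5], [6/5, 3/5, -1/5]] = [[-3, -5, 1], [-4, -1, 1]].

W = [[-3, -5, 1], [-4, -1, 1]]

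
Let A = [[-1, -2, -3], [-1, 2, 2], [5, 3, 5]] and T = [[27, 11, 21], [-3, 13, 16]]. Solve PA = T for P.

Since A sits to the right of P, P = TA⁻¹.
det A = 5; the adjugate gives A⁻¹ = [[4/5, 1/5, 2/5], [3, 2, 1], [-13/5, -7/5, -4/5]].
P = TA⁻¹ = [[27, 11, 21], [-3, 13, 16]] · [[4/5, 1/5, 2/5], [3, 2, 1], [-13/5, -7/5, -4/5]] = [[0, -2, 5], [-5, 3, -1]].

P = [[0, -2, 5], [-5, 3, -1]]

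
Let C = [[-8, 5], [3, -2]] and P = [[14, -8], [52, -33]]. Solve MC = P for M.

Since C sits to the right of M, M = PC⁻¹.
det C = 1, so C⁻¹ = [[-2, -5], [-3, -8]].
M = PC⁻¹ = [[14, -8], [52, -33]] · [[-2, -5], [-3, -8]] = [[-4, -6], [-5, 4]].

M = [[-4, -6], [-5, 4]]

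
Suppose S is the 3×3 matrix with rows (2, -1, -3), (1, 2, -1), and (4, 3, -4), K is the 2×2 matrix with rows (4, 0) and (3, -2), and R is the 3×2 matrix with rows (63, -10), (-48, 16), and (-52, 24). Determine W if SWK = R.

Isolating W: multiply by S⁻¹ from the left and K⁻¹ from the right, so W = S⁻¹RK⁻¹.
det S = 5; the adjugate gives S⁻¹ = [[-1, -13/5, 7/5], [0, 4/5, -1/5], [-1, -2, 1]].
det K = -8; the adjugate gives K⁻¹ = [[1/4, 0], [3/8, -1/2]].
S⁻¹R = [[-11, 2], [-28, 8], [-19, 2]].
W = (S⁻¹R)K⁻¹ = [[-2, -1], [-4, -4], [-4, -1]].

W = [[-2, -1], [-4, -4], [-4, -1]]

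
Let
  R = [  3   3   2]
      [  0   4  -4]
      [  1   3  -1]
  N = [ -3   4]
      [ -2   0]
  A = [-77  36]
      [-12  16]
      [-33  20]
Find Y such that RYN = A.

Y = [[2, 5], [1, 2], [0, 2]]

Left-multiply by R⁻¹ and right-multiply by N⁻¹: Y = R⁻¹AN⁻¹.
det R = 4, so R⁻¹ = [[2, 9/4, -5], [-1, -5/4, 3], [-1, -3/2, 3]].
det N = 8; the adjugate gives N⁻¹ = [[0, -1/2], [1/4, -3/8]].
R⁻¹A = [[-16, 8], [-7, 4], [-4, 0]].
Y = (R⁻¹A)N⁻¹ = [[2, 5], [1, 2], [0, 2]].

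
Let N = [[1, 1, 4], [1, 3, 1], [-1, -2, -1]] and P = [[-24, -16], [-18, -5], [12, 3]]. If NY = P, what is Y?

Y = [[6, 6], [-6, -2], [-6, -5]]

Since N multiplies Y on the left, Y = N⁻¹P.
det N = 3, so N⁻¹ = [[-1/3, -7/3, -11/3], [0, 1, 1], [1/3, 1/3, 2/3]].
Y = N⁻¹P = [[-1/3, -7/3, -11/3], [0, 1, 1], [1/3, 1/3, 2/3]] · [[-24, -16], [-18, -5], [12, 3]] = [[6, 6], [-6, -2], [-6, -5]].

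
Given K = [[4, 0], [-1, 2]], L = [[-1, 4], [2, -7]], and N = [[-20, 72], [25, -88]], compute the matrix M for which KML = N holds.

M = [[1, -2], [0, 5]]

M = K⁻¹NL⁻¹ (apply K⁻¹ on the left and L⁻¹ on the right).
det K = 8; the adjugate gives K⁻¹ = [[1/4, 0], [1/8, 1/2]].
det L = -1, so L⁻¹ = [[7, 4], [2, 1]].
K⁻¹N = [[-5, 18], [10, -35]].
M = (K⁻¹N)L⁻¹ = [[1, -2], [0, 5]].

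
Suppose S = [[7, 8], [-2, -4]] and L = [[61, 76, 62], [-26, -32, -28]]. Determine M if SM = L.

S is on the left of M, so left-multiply by S⁻¹: M = S⁻¹L.
det S = -12, so S⁻¹ = [[1/3, 2/3], [-1/6, -7/12]].
M = S⁻¹L = [[1/3, 2/3], [-1/6, -7/12]] · [[61, 76, 62], [-26, -32, -28]] = [[3, 4, 2], [5, 6, 6]].

M = [[3, 4, 2], [5, 6, 6]]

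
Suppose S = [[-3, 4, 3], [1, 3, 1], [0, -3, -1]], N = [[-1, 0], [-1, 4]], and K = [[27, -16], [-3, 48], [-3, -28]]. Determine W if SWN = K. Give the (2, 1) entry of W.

-2

Left-multiply by S⁻¹ and right-multiply by N⁻¹: W = S⁻¹KN⁻¹.
det S = -5; the adjugate gives S⁻¹ = [[0, 1, 1], [-1/5, -3/5, -6/5], [3/5, 9/5, 13/5]].
N has determinant -4; N⁻¹ = [[-1, 0], [-1/4, 1/4]].
S⁻¹K = [[-6, 20], [0, 8], [3, 4]].
W = (S⁻¹K)N⁻¹ = [[1, 5], [-2, 2], [-4, 1]].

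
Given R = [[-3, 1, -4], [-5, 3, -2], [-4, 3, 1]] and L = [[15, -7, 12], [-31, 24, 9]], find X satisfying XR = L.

R is on the right of X, so right-multiply by R⁻¹: X = LR⁻¹.
det R = -2, so R⁻¹ = [[-9/2, 13/2, -5], [-13/2, 19/2, -7], [3/2, -5/2, 2]].
X = LR⁻¹ = [[15, -7, 12], [-31, 24, 9]] · [[-9/2, 13/2, -5], [-13/2, 19/2, -7], [3/2, -5/2, 2]] = [[-4, 1, -2], [-3, 4, 5]].

X = [[-4, 1, -2], [-3, 4, 5]]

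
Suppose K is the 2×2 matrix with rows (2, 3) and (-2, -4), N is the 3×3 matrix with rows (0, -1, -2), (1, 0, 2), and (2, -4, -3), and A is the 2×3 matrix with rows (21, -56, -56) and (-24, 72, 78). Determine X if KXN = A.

Isolating X: multiply by K⁻¹ from the left and N⁻¹ from the right, so X = K⁻¹AN⁻¹.
det K = -2; the adjugate gives K⁻¹ = [[2, 3/2], [-1, -1]].
det N = 1, so N⁻¹ = [[8, 5, -2], [7, 4, -2], [-4, -2, 1]].
K⁻¹A = [[6, -4, 5], [3, -16, -22]].
X = (K⁻¹A)N⁻¹ = [[0, 4, 1], [0, -5, 4]].

X = [[0, 4, 1], [0, -5, 4]]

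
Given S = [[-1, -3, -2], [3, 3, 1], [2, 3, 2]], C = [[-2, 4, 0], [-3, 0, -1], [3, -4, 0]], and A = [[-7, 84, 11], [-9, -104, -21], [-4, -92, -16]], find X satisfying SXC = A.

Isolating X: multiply by S⁻¹ from the left and C⁻¹ from the right, so X = S⁻¹AC⁻¹.
S has determinant 3; S⁻¹ = [[1, 0, 1], [-4/3, 2/3, -5/3], [1, -1, 2]].
det C = -4, so C⁻¹ = [[1, 0, 1], [3/4, 0, 1/2], [-3, -1, -3]].
S⁻¹A = [[-11, -8, -5], [10, -28, -2], [-6, 4, 0]].
X = (S⁻¹A)C⁻¹ = [[-2, 5, 0], [-5, 2, 2], [-3, 0, -4]].

X = [[-2, 5, 0], [-5, 2, 2], [-3, 0, -4]]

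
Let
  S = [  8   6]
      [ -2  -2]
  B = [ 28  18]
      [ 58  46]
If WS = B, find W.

W = [[5, 6], [6, -5]]

Right-multiplying both sides by S⁻¹ gives W = BS⁻¹.
S has determinant -4; S⁻¹ = [[1/2, 3/2], [-1/2, -2]].
W = BS⁻¹ = [[28, 18], [58, 46]] · [[1/2, 3/2], [-1/2, -2]] = [[5, 6], [6, -5]].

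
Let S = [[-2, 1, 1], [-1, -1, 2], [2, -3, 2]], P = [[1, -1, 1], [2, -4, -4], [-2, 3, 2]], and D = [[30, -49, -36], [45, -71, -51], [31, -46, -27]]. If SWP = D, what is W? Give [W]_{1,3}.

W = S⁻¹DP⁻¹ (apply S⁻¹ on the left and P⁻¹ on the right).
det S = 3; the adjugate gives S⁻¹ = [[4/3, -5/3, 1], [2, -2, 1], [5/3, -4/3, 1]].
det P = -2; the adjugate gives P⁻¹ = [[-2, -5/2, -4], [-2, -2, -3], [1, 1/2, 1]].
S⁻¹D = [[-4, 7, 10], [1, -2, 3], [21, -33, -19]].
W = (S⁻¹D)P⁻¹ = [[4, 1, 5], [5, 3, 5], [5, 4, -4]].

5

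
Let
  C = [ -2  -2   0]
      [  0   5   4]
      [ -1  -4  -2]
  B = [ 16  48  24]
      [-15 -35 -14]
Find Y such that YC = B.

Since C sits to the right of Y, Y = BC⁻¹.
det C = -4, so C⁻¹ = [[-3/2, 1, 2], [1, -1, -2], [-5/4, 3/2, 5/2]].
Y = BC⁻¹ = [[16, 48, 24], [-15, -35, -14]] · [[-3/2, 1, 2], [1, -1, -2], [-5/4, 3/2, 5/2]] = [[-6, 4, -4], [5, -1, 5]].

Y = [[-6, 4, -4], [5, -1, 5]]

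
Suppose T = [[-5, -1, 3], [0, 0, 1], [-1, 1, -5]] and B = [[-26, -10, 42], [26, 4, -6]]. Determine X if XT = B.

T is on the right of X, so right-multiply by T⁻¹: X = BT⁻¹.
det T = 6; the adjugate gives T⁻¹ = [[-1/6, -1/3, -1/6], [-1/6, 14/3, 5/6], [0, 1, 0]].
X = BT⁻¹ = [[-26, -10, 42], [26, 4, -6]] · [[-1/6, -1/3, -1/6], [-1/6, 14/3, 5/6], [0, 1, 0]] = [[6, 4, -4], [-5, 4, -1]].

X = [[6, 4, -4], [-5, 4, -1]]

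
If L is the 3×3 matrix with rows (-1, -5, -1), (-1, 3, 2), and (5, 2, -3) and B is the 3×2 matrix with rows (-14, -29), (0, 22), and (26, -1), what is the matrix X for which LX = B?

X = [[0, -2], [4, 6], [-6, 1]]

Left-multiplying both sides by L⁻¹ gives X = L⁻¹B.
L has determinant -5; L⁻¹ = [[13/5, 17/5, 7/5], [-7/5, -8/5, -3/5], [17/5, 23/5, 8/5]].
X = L⁻¹B = [[13/5, 17/5, 7/5], [-7/5, -8/5, -3/5], [17/5, 23/5, 8/5]] · [[-14, -29], [0, 22], [26, -1]] = [[0, -2], [4, 6], [-6, 1]].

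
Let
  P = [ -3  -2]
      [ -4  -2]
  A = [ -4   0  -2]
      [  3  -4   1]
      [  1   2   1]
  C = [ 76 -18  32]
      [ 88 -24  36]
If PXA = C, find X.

Left-multiply by P⁻¹ and right-multiply by A⁻¹: X = P⁻¹CA⁻¹.
det P = -2, so P⁻¹ = [[1, -1], [-2, 3/2]].
A has determinant 4; A⁻¹ = [[-3/2, -1, -2], [-1/2, -1/2, -1/2], [5/2, 2, 4]].
P⁻¹C = [[-12, 6, -4], [-20, 0, -10]].
X = (P⁻¹C)A⁻¹ = [[5, 1, 5], [5, 0, 0]].

X = [[5, 1, 5], [5, 0, 0]]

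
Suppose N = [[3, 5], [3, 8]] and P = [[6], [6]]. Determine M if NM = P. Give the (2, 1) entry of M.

0

N is on the left of M, so left-multiply by N⁻¹: M = N⁻¹P.
det N = 9; the adjugate gives N⁻¹ = [[8/9, -5/9], [-1/3, 1/3]].
M = N⁻¹P = [[8/9, -5/9], [-1/3, 1/3]] · [[6], [6]] = [[2], [0]].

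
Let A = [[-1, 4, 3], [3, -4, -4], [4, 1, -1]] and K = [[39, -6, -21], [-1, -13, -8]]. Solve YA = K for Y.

Right-multiplying both sides by A⁻¹ gives Y = KA⁻¹.
det A = -3; the adjugate gives A⁻¹ = [[-8/3, -7/3, 4/3], [13/3, 11/3, -5/3], [-19/3, -17/3, 8/3]].
Y = KA⁻¹ = [[39, -6, -21], [-1, -13, -8]] · [[-8/3, -7/3, 4/3], [13/3, 11/3, -5/3], [-19/3, -17/3, 8/3]] = [[3, 6, 6], [-3, 0, -1]].

Y = [[3, 6, 6], [-3, 0, -1]]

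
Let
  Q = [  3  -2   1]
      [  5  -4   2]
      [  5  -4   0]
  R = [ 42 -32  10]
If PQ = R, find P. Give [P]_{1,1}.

Since Q sits to the right of P, P = RQ⁻¹.
Q has determinant 4; Q⁻¹ = [[2, -1, 0], [5/2, -5/4, -1/4], [0, 1/2, -1/2]].
P = RQ⁻¹ = [[42, -32, 10]] · [[2, -1, 0], [5/2, -5/4, -1/4], [0, 1/2, -1/2]] = [[4, 3, 3]].

4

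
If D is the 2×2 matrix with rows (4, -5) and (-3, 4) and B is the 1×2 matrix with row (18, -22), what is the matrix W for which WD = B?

W = [[6, 2]]

D is on the right of W, so right-multiply by D⁻¹: W = BD⁻¹.
det D = 1, so D⁻¹ = [[4, 5], [3, 4]].
W = BD⁻¹ = [[18, -22]] · [[4, 5], [3, 4]] = [[6, 2]].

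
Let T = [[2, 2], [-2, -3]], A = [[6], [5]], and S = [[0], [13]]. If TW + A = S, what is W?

TW = S − A = [[-6], [8]].
Left-multiplying both sides by T⁻¹ gives W = T⁻¹(S − A).
det T = -2, so T⁻¹ = [[3/2, 1], [-1, -1]].
W = T⁻¹(S − A) = [[-1], [-2]].

W = [[-1], [-2]]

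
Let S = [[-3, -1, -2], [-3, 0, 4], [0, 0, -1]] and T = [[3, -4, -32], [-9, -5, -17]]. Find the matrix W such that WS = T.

S is on the right of W, so right-multiply by S⁻¹: W = TS⁻¹.
det S = 3; the adjugate gives S⁻¹ = [[0, -1/3, -4/3], [-1, 1, 6], [0, 0, -1]].
W = TS⁻¹ = [[3, -4, -32], [-9, -5, -17]] · [[0, -1/3, -4/3], [-1, 1, 6], [0, 0, -1]] = [[4, -5, 4], [5, -2, -1]].

W = [[4, -5, 4], [5, -2, -1]]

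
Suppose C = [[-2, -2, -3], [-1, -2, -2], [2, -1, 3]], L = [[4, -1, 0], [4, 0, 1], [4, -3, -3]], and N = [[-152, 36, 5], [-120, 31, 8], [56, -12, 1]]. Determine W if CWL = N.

W = [[4, 1, -3], [2, 4, 2], [1, 2, 3]]

W = C⁻¹NL⁻¹ (apply C⁻¹ on the left and L⁻¹ on the right).
det C = 3, so C⁻¹ = [[-8/3, 3, -2/3], [-1/3, 0, -1/3], [5/3, -2, 2/3]].
det L = -4; the adjugate gives L⁻¹ = [[-3/4, 3/4, 1/4], [-4, 3, 1], [3, -2, -1]].
C⁻¹N = [[8, 5, 10], [32, -8, -2], [24, -10, -7]].
W = (C⁻¹N)L⁻¹ = [[4, 1, -3], [2, 4, 2], [1, 2, 3]].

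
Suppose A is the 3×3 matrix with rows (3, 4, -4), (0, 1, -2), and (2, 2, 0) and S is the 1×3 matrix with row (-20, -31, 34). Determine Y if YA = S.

Y = [[-6, -5, -1]]

Since A sits to the right of Y, Y = SA⁻¹.
det A = 4; the adjugate gives A⁻¹ = [[1, -2, -1], [-1, 2, 3/2], [-1/2, 1/2, 3/4]].
Y = SA⁻¹ = [[-20, -31, 34]] · [[1, -2, -1], [-1, 2, 3/2], [-1/2, 1/2, 3/4]] = [[-6, -5, -1]].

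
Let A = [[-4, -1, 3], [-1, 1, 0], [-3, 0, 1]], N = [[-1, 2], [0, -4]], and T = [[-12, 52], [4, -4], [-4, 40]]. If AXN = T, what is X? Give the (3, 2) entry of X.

Left-multiply by A⁻¹ and right-multiply by N⁻¹: X = A⁻¹TN⁻¹.
A has determinant 4; A⁻¹ = [[1/4, 1/4, -3/4], [1/4, 5/4, -3/4], [3/4, 3/4, -5/4]].
N has determinant 4; N⁻¹ = [[-1, -1/2], [0, -1/4]].
A⁻¹T = [[1, -18], [5, -22], [-1, -14]].
X = (A⁻¹T)N⁻¹ = [[-1, 4], [-5, 3], [1, 4]].

4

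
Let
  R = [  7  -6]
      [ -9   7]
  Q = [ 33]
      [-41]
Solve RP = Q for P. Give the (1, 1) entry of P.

3

Since R multiplies P on the left, P = R⁻¹Q.
det R = -5; the adjugate gives R⁻¹ = [[-7/5, -6/5], [-9/5, -7/5]].
P = R⁻¹Q = [[-7/5, -6/5], [-9/5, -7/5]] · [[33], [-41]] = [[3], [-2]].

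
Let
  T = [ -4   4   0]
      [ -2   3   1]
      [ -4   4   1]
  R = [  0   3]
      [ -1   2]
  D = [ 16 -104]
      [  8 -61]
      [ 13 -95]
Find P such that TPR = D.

P = T⁻¹DR⁻¹ (apply T⁻¹ on the left and R⁻¹ on the right).
det T = -4, so T⁻¹ = [[1/4, 1, -1], [1/2, 1, -1], [-1, 0, 1]].
det R = 3, so R⁻¹ = [[2/3, -1], [1/3, 0]].
T⁻¹D = [[-1, 8], [3, -18], [-3, 9]].
P = (T⁻¹D)R⁻¹ = [[2, 1], [-4, -3], [1, 3]].

P = [[2, 1], [-4, -3], [1, 3]]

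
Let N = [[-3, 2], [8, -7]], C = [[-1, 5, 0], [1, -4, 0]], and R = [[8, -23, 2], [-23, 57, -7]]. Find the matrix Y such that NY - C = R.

Y = [[-1, 4, 0], [2, -3, 1]]

NY = R + C = [[7, -18, 2], [-22, 53, -7]].
N is on the left of Y, so left-multiply by N⁻¹: Y = N⁻¹(R + C).
det N = 5, so N⁻¹ = [[-7/5, -2/5], [-8/5, -3/5]].
Y = N⁻¹(R + C) = [[-1, 4, 0], [2, -3, 1]].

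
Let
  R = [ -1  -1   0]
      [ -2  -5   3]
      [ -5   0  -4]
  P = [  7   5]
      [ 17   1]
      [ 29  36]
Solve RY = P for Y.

Since R multiplies Y on the left, Y = R⁻¹P.
R has determinant 3; R⁻¹ = [[20/3, -4/3, -1], [-23/3, 4/3, 1], [-25/3, 5/3, 1]].
Y = R⁻¹P = [[20/3, -4/3, -1], [-23/3, 4/3, 1], [-25/3, 5/3, 1]] · [[7, 5], [17, 1], [29, 36]] = [[-5, -4], [-2, -1], [-1, -4]].

Y = [[-5, -4], [-2, -1], [-1, -4]]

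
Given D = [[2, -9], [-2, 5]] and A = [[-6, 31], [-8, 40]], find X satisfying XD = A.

X = [[-4, -1], [-5, -1]]

D is on the right of X, so right-multiply by D⁻¹: X = AD⁻¹.
det D = -8, so D⁻¹ = [[-5/8, -9/8], [-1/4, -1/4]].
X = AD⁻¹ = [[-6, 31], [-8, 40]] · [[-5/8, -9/8], [-1/4, -1/4]] = [[-4, -1], [-5, -1]].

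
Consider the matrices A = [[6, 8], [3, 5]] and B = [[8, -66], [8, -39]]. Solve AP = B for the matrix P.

P = [[-4, -3], [4, -6]]

Since A multiplies P on the left, P = A⁻¹B.
det A = 6; the adjugate gives A⁻¹ = [[5/6, -4/3], [-1/2, 1]].
P = A⁻¹B = [[5/6, -4/3], [-1/2, 1]] · [[8, -66], [8, -39]] = [[-4, -3], [4, -6]].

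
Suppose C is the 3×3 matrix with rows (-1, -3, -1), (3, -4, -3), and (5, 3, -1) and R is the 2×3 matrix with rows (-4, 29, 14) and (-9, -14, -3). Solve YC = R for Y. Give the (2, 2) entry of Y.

Since C sits to the right of Y, Y = RC⁻¹.
det C = -6, so C⁻¹ = [[-13/6, 1, -5/6], [2, -1, 1], [-29/6, 2, -13/6]].
Y = RC⁻¹ = [[-4, 29, 14], [-9, -14, -3]] · [[-13/6, 1, -5/6], [2, -1, 1], [-29/6, 2, -13/6]] = [[-1, -5, 2], [6, -1, 0]].

-1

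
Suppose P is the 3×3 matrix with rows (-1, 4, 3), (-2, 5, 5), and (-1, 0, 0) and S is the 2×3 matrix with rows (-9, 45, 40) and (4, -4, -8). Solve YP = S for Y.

Since P sits to the right of Y, Y = SP⁻¹.
P has determinant -5; P⁻¹ = [[0, 0, -1], [1, -3/5, 1/5], [-1, 4/5, -3/5]].
Y = SP⁻¹ = [[-9, 45, 40], [4, -4, -8]] · [[0, 0, -1], [1, -3/5, 1/5], [-1, 4/5, -3/5]] = [[5, 5, -6], [4, -4, 0]].

Y = [[5, 5, -6], [4, -4, 0]]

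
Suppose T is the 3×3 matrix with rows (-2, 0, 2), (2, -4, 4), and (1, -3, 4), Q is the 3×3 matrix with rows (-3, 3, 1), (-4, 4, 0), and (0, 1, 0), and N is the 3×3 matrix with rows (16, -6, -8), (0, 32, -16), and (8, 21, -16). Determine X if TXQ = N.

X = [[0, 0, 0], [0, -2, -3], [-4, 1, 5]]

X = T⁻¹NQ⁻¹ (apply T⁻¹ on the left and Q⁻¹ on the right).
T has determinant 4; T⁻¹ = [[-1, -3/2, 2], [-1, -5/2, 3], [-1/2, -3/2, 2]].
Q has determinant -4; Q⁻¹ = [[0, -1/4, 1], [0, 0, 1], [1, -3/4, 0]].
T⁻¹N = [[0, 0, 0], [8, -11, 0], [8, -3, -4]].
X = (T⁻¹N)Q⁻¹ = [[0, 0, 0], [0, -2, -3], [-4, 1, 5]].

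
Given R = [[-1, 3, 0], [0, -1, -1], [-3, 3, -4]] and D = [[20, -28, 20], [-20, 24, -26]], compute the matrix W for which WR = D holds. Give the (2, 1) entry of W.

Right-multiplying both sides by R⁻¹ gives W = DR⁻¹.
det R = 2, so R⁻¹ = [[7/2, 6, -3/2], [3/2, 2, -1/2], [-3/2, -3, 1/2]].
W = DR⁻¹ = [[20, -28, 20], [-20, 24, -26]] · [[7/2, 6, -3/2], [3/2, 2, -1/2], [-3/2, -3, 1/2]] = [[-2, 4, -6], [5, 6, 5]].

5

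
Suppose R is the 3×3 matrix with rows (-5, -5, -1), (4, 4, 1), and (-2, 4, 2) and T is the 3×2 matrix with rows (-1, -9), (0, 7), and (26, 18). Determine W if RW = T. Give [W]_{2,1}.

6

Since R multiplies W on the left, W = R⁻¹T.
det R = 6, so R⁻¹ = [[2/3, 1, -1/6], [-5/3, -2, 1/6], [4, 5, 0]].
W = R⁻¹T = [[2/3, 1, -1/6], [-5/3, -2, 1/6], [4, 5, 0]] · [[-1, -9], [0, 7], [26, 18]] = [[-5, -2], [6, 4], [-4, -1]].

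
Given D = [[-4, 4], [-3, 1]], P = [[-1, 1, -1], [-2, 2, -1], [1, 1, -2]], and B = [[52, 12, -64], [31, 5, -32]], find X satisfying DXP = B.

X = [[0, 2, -5], [5, -3, 3]]

X = D⁻¹BP⁻¹ (apply D⁻¹ on the left and P⁻¹ on the right).
D has determinant 8; D⁻¹ = [[1/8, -1/2], [3/8, -1/2]].
det P = 2, so P⁻¹ = [[-3/2, 1/2, 1/2], [-5/2, 3/2, 1/2], [-2, 1, 0]].
D⁻¹B = [[-9, -1, 8], [4, 2, -8]].
X = (D⁻¹B)P⁻¹ = [[0, 2, -5], [5, -3, 3]].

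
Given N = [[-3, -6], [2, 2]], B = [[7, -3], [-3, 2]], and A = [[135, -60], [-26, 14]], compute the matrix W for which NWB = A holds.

W = N⁻¹AB⁻¹ (apply N⁻¹ on the left and B⁻¹ on the right).
N has determinant 6; N⁻¹ = [[1/3, 1], [-1/3, -1/2]].
det B = 5; the adjugate gives B⁻¹ = [[2/5, 3/5], [3/5, 7/5]].
N⁻¹A = [[19, -6], [-32, 13]].
W = (N⁻¹A)B⁻¹ = [[4, 3], [-5, -1]].

W = [[4, 3], [-5, -1]]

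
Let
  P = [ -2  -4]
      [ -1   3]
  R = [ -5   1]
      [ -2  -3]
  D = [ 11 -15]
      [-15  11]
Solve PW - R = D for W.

PW = D + R = [[6, -14], [-17, 8]].
Left-multiplying both sides by P⁻¹ gives W = P⁻¹(D + R).
det P = -10, so P⁻¹ = [[-3/10, -2/5], [-1/10, 1/5]].
W = P⁻¹(D + R) = [[5, 1], [-4, 3]].

W = [[5, 1], [-4, 3]]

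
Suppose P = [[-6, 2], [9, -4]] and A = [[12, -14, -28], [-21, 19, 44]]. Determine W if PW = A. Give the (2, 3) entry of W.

Left-multiplying both sides by P⁻¹ gives W = P⁻¹A.
det P = 6, so P⁻¹ = [[-2/3, -1/3], [-3/2, -1]].
W = P⁻¹A = [[-2/3, -1/3], [-3/2, -1]] · [[12, -14, -28], [-21, 19, 44]] = [[-1, 3, 4], [3, 2, -2]].

-2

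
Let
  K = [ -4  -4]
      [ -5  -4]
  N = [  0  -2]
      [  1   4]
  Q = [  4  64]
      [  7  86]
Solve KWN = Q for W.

Left-multiply by K⁻¹ and right-multiply by N⁻¹: W = K⁻¹QN⁻¹.
det K = -4; the adjugate gives K⁻¹ = [[1, -1], [-5/4, 1]].
N has determinant 2; N⁻¹ = [[2, 1], [-1/2, 0]].
K⁻¹Q = [[-3, -22], [2, 6]].
W = (K⁻¹Q)N⁻¹ = [[5, -3], [1, 2]].

W = [[5, -3], [1, 2]]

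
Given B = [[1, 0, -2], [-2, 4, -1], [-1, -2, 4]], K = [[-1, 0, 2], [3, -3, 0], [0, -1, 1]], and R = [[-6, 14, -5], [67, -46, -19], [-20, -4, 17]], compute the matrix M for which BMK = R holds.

M = [[3, -3, -1], [2, 4, -5], [0, -1, 5]]

Left-multiply by B⁻¹ and right-multiply by K⁻¹: M = B⁻¹RK⁻¹.
det B = -2, so B⁻¹ = [[-7, -2, -4], [-9/2, -1, -5/2], [-4, -1, -2]].
det K = -3, so K⁻¹ = [[1, 2/3, -2], [1, 1/3, -2], [1, 1/3, -1]].
B⁻¹R = [[-12, 10, 5], [10, -7, -1], [-3, -2, 5]].
M = (B⁻¹R)K⁻¹ = [[3, -3, -1], [2, 4, -5], [0, -1, 5]].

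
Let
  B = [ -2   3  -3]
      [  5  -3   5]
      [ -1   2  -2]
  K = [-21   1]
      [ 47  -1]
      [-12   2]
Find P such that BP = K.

B is on the left of P, so left-multiply by B⁻¹: P = B⁻¹K.
det B = 2; the adjugate gives B⁻¹ = [[-2, 0, 3], [5/2, 1/2, -5/2], [7/2, 1/2, -9/2]].
P = B⁻¹K = [[-2, 0, 3], [5/2, 1/2, -5/2], [7/2, 1/2, -9/2]] · [[-21, 1], [47, -1], [-12, 2]] = [[6, 4], [1, -3], [4, -6]].

P = [[6, 4], [1, -3], [4, -6]]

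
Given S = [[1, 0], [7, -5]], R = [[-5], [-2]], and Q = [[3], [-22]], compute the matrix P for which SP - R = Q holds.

SP = Q + R = [[-2], [-24]].
Since S multiplies P on the left, P = S⁻¹(Q + R).
det S = -5; the adjugate gives S⁻¹ = [[1, 0], [7/5, -1/5]].
P = S⁻¹(Q + R) = [[-2], [2]].

P = [[-2], [2]]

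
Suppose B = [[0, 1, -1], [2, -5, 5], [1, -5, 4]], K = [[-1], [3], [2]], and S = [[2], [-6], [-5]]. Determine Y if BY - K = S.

BY = S + K = [[1], [-3], [-3]].
B is on the left of Y, so left-multiply by B⁻¹: Y = B⁻¹(S + K).
det B = 2; the adjugate gives B⁻¹ = [[5/2, 1/2, 0], [-3/2, 1/2, -1], [-5/2, 1/2, -1]].
Y = B⁻¹(S + K) = [[1], [0], [-1]].

Y = [[1], [0], [-1]]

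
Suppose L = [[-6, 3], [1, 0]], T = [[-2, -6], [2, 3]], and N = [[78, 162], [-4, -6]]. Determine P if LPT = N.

Isolating P: multiply by L⁻¹ from the left and T⁻¹ from the right, so P = L⁻¹NT⁻¹.
det L = -3, so L⁻¹ = [[0, 1], [1/3, 2]].
det T = 6, so T⁻¹ = [[1/2, 1], [-1/3, -1/3]].
L⁻¹N = [[-4, -6], [18, 42]].
P = (L⁻¹N)T⁻¹ = [[0, -2], [-5, 4]].

P = [[0, -2], [-5, 4]]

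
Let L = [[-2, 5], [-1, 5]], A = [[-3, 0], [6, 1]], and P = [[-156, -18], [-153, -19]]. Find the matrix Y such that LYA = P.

Left-multiply by L⁻¹ and right-multiply by A⁻¹: Y = L⁻¹PA⁻¹.
det L = -5; the adjugate gives L⁻¹ = [[-1, 1], [-1/5, 2/5]].
det A = -3, so A⁻¹ = [[-1/3, 0], [2, 1]].
L⁻¹P = [[3, -1], [-30, -4]].
Y = (L⁻¹P)A⁻¹ = [[-3, -1], [2, -4]].

Y = [[-3, -1], [2, -4]]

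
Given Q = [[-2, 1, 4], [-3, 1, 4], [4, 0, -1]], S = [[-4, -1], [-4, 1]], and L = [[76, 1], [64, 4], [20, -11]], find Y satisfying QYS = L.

Y = [[0, -3], [2, 1], [-3, -4]]

Isolating Y: multiply by Q⁻¹ from the left and S⁻¹ from the right, so Y = Q⁻¹LS⁻¹.
Q has determinant -1; Q⁻¹ = [[1, -1, 0], [-13, 14, 4], [4, -4, -1]].
det S = -8; the adjugate gives S⁻¹ = [[-1/8, -1/8], [-1/2, 1/2]].
Q⁻¹L = [[12, -3], [-12, -1], [28, -1]].
Y = (Q⁻¹L)S⁻¹ = [[0, -3], [2, 1], [-3, -4]].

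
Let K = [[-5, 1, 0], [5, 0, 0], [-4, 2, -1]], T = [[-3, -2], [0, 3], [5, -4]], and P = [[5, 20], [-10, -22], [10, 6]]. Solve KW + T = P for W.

KW = P − T = [[8, 22], [-10, -25], [5, 10]].
K is on the left of W, so left-multiply by K⁻¹: W = K⁻¹(P − T).
det K = 5, so K⁻¹ = [[0, 1/5, 0], [1, 1, 0], [2, 6/5, -1]].
W = K⁻¹(P − T) = [[-2, -5], [-2, -3], [-1, 4]].

W = [[-2, -5], [-2, -3], [-1, 4]]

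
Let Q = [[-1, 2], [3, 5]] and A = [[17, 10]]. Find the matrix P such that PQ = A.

P = [[-5, 4]]

Right-multiplying both sides by Q⁻¹ gives P = AQ⁻¹.
det Q = -11, so Q⁻¹ = [[-5/11, 2/11], [3/11, 1/11]].
P = AQ⁻¹ = [[17, 10]] · [[-5/11, 2/11], [3/11, 1/11]] = [[-5, 4]].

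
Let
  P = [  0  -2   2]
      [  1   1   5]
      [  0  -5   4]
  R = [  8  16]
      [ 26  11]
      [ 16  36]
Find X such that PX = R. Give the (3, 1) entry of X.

4

P is on the left of X, so left-multiply by P⁻¹: X = P⁻¹R.
det P = -2, so P⁻¹ = [[-29/2, 1, 6], [2, 0, -1], [5/2, 0, -1]].
X = P⁻¹R = [[-29/2, 1, 6], [2, 0, -1], [5/2, 0, -1]] · [[8, 16], [26, 11], [16, 36]] = [[6, -5], [0, -4], [4, 4]].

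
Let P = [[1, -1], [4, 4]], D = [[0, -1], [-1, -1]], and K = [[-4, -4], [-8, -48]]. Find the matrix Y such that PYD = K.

Left-multiply by P⁻¹ and right-multiply by D⁻¹: Y = P⁻¹KD⁻¹.
det P = 8; the adjugate gives P⁻¹ = [[1/2, 1/8], [-1/2, 1/8]].
det D = -1, so D⁻¹ = [[1, -1], [-1, 0]].
P⁻¹K = [[-3, -8], [1, -4]].
Y = (P⁻¹K)D⁻¹ = [[5, 3], [5, -1]].

Y = [[5, 3], [5, -1]]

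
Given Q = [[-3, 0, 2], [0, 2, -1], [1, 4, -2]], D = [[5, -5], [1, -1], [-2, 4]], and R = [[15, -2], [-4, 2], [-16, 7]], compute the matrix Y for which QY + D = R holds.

QY = R − D = [[10, 3], [-5, 3], [-14, 3]].
Since Q multiplies Y on the left, Y = Q⁻¹(R − D).
Q has determinant -4; Q⁻¹ = [[0, -2, 1], [1/4, -1, 3/4], [1/2, -3, 3/2]].
Y = Q⁻¹(R − D) = [[-4, -3], [-3, 0], [-1, -3]].

Y = [[-4, -3], [-3, 0], [-1, -3]]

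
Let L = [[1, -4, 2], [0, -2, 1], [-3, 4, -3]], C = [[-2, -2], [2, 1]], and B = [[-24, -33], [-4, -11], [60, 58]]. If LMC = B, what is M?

Isolating M: multiply by L⁻¹ from the left and C⁻¹ from the right, so M = L⁻¹BC⁻¹.
L has determinant 2; L⁻¹ = [[1, -2, 0], [-3/2, 3/2, -1/2], [-3, 4, -1]].
det C = 2; the adjugate gives C⁻¹ = [[1/2, 1], [-1, -1]].
L⁻¹B = [[-16, -11], [0, 4], [-4, -3]].
M = (L⁻¹B)C⁻¹ = [[3, -5], [-4, -4], [1, -1]].

M = [[3, -5], [-4, -4], [1, -1]]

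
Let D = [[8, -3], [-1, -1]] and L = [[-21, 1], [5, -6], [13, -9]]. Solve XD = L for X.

D is on the right of X, so right-multiply by D⁻¹: X = LD⁻¹.
det D = -11; the adjugate gives D⁻¹ = [[1/11, -3/11], [-1/11, -8/11]].
X = LD⁻¹ = [[-21, 1], [5, -6], [13, -9]] · [[1/11, -3/11], [-1/11, -8/11]] = [[-2, 5], [1, 3], [2, 3]].

X = [[-2, 5], [1, 3], [2, 3]]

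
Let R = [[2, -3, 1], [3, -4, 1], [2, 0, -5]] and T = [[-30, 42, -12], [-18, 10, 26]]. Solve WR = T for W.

Since R sits to the right of W, W = TR⁻¹.
R has determinant -3; R⁻¹ = [[-20/3, 5, -1/3], [-17/3, 4, -1/3], [-8/3, 2, -1/3]].
W = TR⁻¹ = [[-30, 42, -12], [-18, 10, 26]] · [[-20/3, 5, -1/3], [-17/3, 4, -1/3], [-8/3, 2, -1/3]] = [[-6, -6, 0], [-6, 2, -6]].

W = [[-6, -6, 0], [-6, 2, -6]]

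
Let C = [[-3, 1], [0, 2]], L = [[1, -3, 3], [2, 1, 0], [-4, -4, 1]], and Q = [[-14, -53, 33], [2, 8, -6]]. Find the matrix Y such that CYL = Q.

Y = [[-3, -2, -3], [-1, 1, 0]]

Y = C⁻¹QL⁻¹ (apply C⁻¹ on the left and L⁻¹ on the right).
det C = -6; the adjugate gives C⁻¹ = [[-1/3, 1/6], [0, 1/2]].
L has determinant -5; L⁻¹ = [[-1/5, 9/5, 3/5], [2/5, -13/5, -6/5], [4/5, -16/5, -7/5]].
C⁻¹Q = [[5, 19, -12], [1, 4, -3]].
Y = (C⁻¹Q)L⁻¹ = [[-3, -2, -3], [-1, 1, 0]].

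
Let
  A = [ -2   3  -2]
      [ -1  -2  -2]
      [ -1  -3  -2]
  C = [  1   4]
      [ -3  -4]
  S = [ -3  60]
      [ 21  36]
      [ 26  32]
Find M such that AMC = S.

M = [[-1, 0], [4, 3], [-5, 0]]

Isolating M: multiply by A⁻¹ from the left and C⁻¹ from the right, so M = A⁻¹SC⁻¹.
det A = 2; the adjugate gives A⁻¹ = [[-1, 6, -5], [0, 1, -1], [1/2, -9/2, 7/2]].
det C = 8; the adjugate gives C⁻¹ = [[-1/2, -1/2], [3/8, 1/8]].
A⁻¹S = [[-1, -4], [-5, 4], [-5, -20]].
M = (A⁻¹S)C⁻¹ = [[-1, 0], [4, 3], [-5, 0]].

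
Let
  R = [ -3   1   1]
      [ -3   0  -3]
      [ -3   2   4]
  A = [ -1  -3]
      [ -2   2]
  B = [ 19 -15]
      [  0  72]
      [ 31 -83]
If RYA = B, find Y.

Isolating Y: multiply by R⁻¹ from the left and A⁻¹ from the right, so Y = R⁻¹BA⁻¹.
R has determinant -3; R⁻¹ = [[-2, 2/3, 1], [-7, 3, 4], [2, -1, -1]].
A has determinant -8; A⁻¹ = [[-1/4, -3/8], [-1/4, 1/8]].
R⁻¹B = [[-7, -5], [-9, -11], [7, -19]].
Y = (R⁻¹B)A⁻¹ = [[3, 2], [5, 2], [3, -5]].

Y = [[3, 2], [5, 2], [3, -5]]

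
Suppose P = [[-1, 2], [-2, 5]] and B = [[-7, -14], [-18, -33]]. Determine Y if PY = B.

Y = [[-1, 4], [-4, -5]]

P is on the left of Y, so left-multiply by P⁻¹: Y = P⁻¹B.
P has determinant -1; P⁻¹ = [[-5, 2], [-2, 1]].
Y = P⁻¹B = [[-5, 2], [-2, 1]] · [[-7, -14], [-18, -33]] = [[-1, 4], [-4, -5]].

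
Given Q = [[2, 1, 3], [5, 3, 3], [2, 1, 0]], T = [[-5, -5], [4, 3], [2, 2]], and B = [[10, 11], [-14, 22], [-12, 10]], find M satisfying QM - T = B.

M = [[-5, 5], [0, 2], [5, -2]]

QM = B + T = [[5, 6], [-10, 25], [-10, 12]].
Left-multiplying both sides by Q⁻¹ gives M = Q⁻¹(B + T).
det Q = -3, so Q⁻¹ = [[1, -1, 2], [-2, 2, -3], [1/3, 0, -1/3]].
M = Q⁻¹(B + T) = [[-5, 5], [0, 2], [5, -2]].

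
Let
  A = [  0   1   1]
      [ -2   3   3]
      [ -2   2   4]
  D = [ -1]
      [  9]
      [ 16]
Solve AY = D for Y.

Y = [[-6], [-4], [3]]

A is on the left of Y, so left-multiply by A⁻¹: Y = A⁻¹D.
det A = 4; the adjugate gives A⁻¹ = [[3/2, -1/2, 0], [1/2, 1/2, -1/2], [1/2, -1/2, 1/2]].
Y = A⁻¹D = [[3/2, -1/2, 0], [1/2, 1/2, -1/2], [1/2, -1/2, 1/2]] · [[-1], [9], [16]] = [[-6], [-4], [3]].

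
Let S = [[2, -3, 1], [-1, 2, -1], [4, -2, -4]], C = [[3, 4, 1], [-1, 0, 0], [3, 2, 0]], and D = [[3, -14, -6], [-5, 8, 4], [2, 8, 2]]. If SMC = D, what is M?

M = [[-3, 3, -3], [-1, 4, -4], [-3, 0, -1]]

Isolating M: multiply by S⁻¹ from the left and C⁻¹ from the right, so M = S⁻¹DC⁻¹.
det S = -2, so S⁻¹ = [[5, 7, -1/2], [4, 6, -1/2], [3, 4, -1/2]].
det C = -2; the adjugate gives C⁻¹ = [[0, -1, 0], [0, 3/2, 1/2], [1, -3, -2]].
S⁻¹D = [[-21, -18, -3], [-19, -12, -1], [-12, -14, -3]].
M = (S⁻¹D)C⁻¹ = [[-3, 3, -3], [-1, 4, -4], [-3, 0, -1]].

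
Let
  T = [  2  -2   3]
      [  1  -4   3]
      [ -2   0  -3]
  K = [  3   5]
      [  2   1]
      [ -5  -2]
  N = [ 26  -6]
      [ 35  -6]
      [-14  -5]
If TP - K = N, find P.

TP = N + K = [[29, -1], [37, -5], [-19, -7]].
Left-multiplying both sides by T⁻¹ gives P = T⁻¹(N + K).
det T = 6, so T⁻¹ = [[2, -1, 1], [-1/2, 0, -1/2], [-4/3, 2/3, -1]].
P = T⁻¹(N + K) = [[2, -4], [-5, 4], [5, 5]].

P = [[2, -4], [-5, 4], [5, 5]]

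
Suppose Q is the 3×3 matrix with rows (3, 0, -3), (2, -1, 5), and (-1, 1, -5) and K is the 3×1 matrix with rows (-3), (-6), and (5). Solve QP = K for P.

Since Q multiplies P on the left, P = Q⁻¹K.
Q has determinant -3; Q⁻¹ = [[0, 1, 1], [-5/3, 6, 7], [-1/3, 1, 1]].
P = Q⁻¹K = [[0, 1, 1], [-5/3, 6, 7], [-1/3, 1, 1]] · [[-3], [-6], [5]] = [[-1], [4], [0]].

P = [[-1], [4], [0]]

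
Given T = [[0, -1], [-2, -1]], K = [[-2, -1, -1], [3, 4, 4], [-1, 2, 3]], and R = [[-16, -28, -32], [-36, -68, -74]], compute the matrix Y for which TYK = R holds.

Isolating Y: multiply by T⁻¹ from the left and K⁻¹ from the right, so Y = T⁻¹RK⁻¹.
det T = -2, so T⁻¹ = [[1/2, -1/2], [-1, 0]].
K has determinant -5; K⁻¹ = [[-4/5, -1/5, 0], [13/5, 7/5, -1], [-2, -1, 1]].
T⁻¹R = [[10, 20, 21], [16, 28, 32]].
Y = (T⁻¹R)K⁻¹ = [[2, 5, 1], [-4, 4, 4]].

Y = [[2, 5, 1], [-4, 4, 4]]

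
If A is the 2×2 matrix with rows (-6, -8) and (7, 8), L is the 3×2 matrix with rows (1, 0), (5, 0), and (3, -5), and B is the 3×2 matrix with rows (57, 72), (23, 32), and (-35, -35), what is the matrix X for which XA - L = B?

X = [[-5, 4], [0, 4], [3, -2]]

XA = B + L = [[58, 72], [28, 32], [-32, -40]].
A is on the right of X, so right-multiply by A⁻¹: X = (B + L)A⁻¹.
A has determinant 8; A⁻¹ = [[1, 1], [-7/8, -3/4]].
X = (B + L)A⁻¹ = [[-5, 4], [0, 4], [3, -2]].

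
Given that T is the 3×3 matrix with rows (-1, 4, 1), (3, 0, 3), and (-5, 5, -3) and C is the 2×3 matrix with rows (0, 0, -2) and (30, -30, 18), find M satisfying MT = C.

M = [[-5, 5, 4], [0, 0, -6]]

T is on the right of M, so right-multiply by T⁻¹: M = CT⁻¹.
det T = 6; the adjugate gives T⁻¹ = [[-5/2, 17/6, 2], [-1, 4/3, 1], [5/2, -5/2, -2]].
M = CT⁻¹ = [[0, 0, -2], [30, -30, 18]] · [[-5/2, 17/6, 2], [-1, 4/3, 1], [5/2, -5/2, -2]] = [[-5, 5, 4], [0, 0, -6]].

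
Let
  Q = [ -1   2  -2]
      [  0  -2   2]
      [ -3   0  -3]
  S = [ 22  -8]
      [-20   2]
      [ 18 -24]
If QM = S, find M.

Q is on the left of M, so left-multiply by Q⁻¹: M = Q⁻¹S.
Q has determinant -6; Q⁻¹ = [[-1, -1, 0], [1, 1/2, -1/3], [1, 1, -1/3]].
M = Q⁻¹S = [[-1, -1, 0], [1, 1/2, -1/3], [1, 1, -1/3]] · [[22, -8], [-20, 2], [18, -24]] = [[-2, 6], [6, 1], [-4, 2]].

M = [[-2, 6], [6, 1], [-4, 2]]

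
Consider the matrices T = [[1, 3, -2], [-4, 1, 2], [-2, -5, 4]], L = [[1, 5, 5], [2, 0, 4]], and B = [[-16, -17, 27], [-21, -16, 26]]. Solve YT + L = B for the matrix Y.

Y = [[-3, 2, 3], [-5, 4, 1]]

YT = B − L = [[-17, -22, 22], [-23, -16, 22]].
Right-multiplying both sides by T⁻¹ gives Y = (B − L)T⁻¹.
det T = 6, so T⁻¹ = [[7/3, -1/3, 4/3], [2, 0, 1], [11/3, -1/6, 13/6]].
Y = (B − L)T⁻¹ = [[-3, 2, 3], [-5, 4, 1]].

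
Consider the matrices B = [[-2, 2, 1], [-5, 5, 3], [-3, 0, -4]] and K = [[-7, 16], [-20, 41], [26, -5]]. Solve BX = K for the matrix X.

Since B multiplies X on the left, X = B⁻¹K.
det B = -3, so B⁻¹ = [[20/3, -8/3, -1/3], [29/3, -11/3, -1/3], [-5, 2, 0]].
X = B⁻¹K = [[20/3, -8/3, -1/3], [29/3, -11/3, -1/3], [-5, 2, 0]] · [[-7, 16], [-20, 41], [26, -5]] = [[-2, -1], [-3, 6], [-5, 2]].

X = [[-2, -1], [-3, 6], [-5, 2]]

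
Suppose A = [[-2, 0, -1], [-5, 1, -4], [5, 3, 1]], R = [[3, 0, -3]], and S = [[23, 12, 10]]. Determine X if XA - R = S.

X = [[-3, 0, 4]]

XA = S + R = [[26, 12, 7]].
A is on the right of X, so right-multiply by A⁻¹: X = (S + R)A⁻¹.
det A = -6; the adjugate gives A⁻¹ = [[-13/6, 1/2, -1/6], [5/2, -1/2, 1/2], [10/3, -1, 1/3]].
X = (S + R)A⁻¹ = [[-3, 0, 4]].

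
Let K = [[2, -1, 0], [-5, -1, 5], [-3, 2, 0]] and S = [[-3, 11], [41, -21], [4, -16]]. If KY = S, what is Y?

K is on the left of Y, so left-multiply by K⁻¹: Y = K⁻¹S.
det K = -5; the adjugate gives K⁻¹ = [[2, 0, 1], [3, 0, 2], [13/5, 1/5, 7/5]].
Y = K⁻¹S = [[2, 0, 1], [3, 0, 2], [13/5, 1/5, 7/5]] · [[-3, 11], [41, -21], [4, -16]] = [[-2, 6], [-1, 1], [6, 2]].

Y = [[-2, 6], [-1, 1], [6, 2]]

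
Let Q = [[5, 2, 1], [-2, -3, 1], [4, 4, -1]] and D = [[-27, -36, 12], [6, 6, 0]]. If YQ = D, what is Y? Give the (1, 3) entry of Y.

-5

Right-multiplying both sides by Q⁻¹ gives Y = DQ⁻¹.
det Q = 3, so Q⁻¹ = [[-1/3, 2, 5/3], [2/3, -3, -7/3], [4/3, -4, -11/3]].
Y = DQ⁻¹ = [[-27, -36, 12], [6, 6, 0]] · [[-1/3, 2, 5/3], [2/3, -3, -7/3], [4/3, -4, -11/3]] = [[1, 6, -5], [2, -6, -4]].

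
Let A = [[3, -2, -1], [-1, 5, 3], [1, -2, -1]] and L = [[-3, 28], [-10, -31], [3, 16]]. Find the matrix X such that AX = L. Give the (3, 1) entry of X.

Since A multiplies X on the left, X = A⁻¹L.
det A = 2, so A⁻¹ = [[1/2, 0, -1/2], [1, -1, -4], [-3/2, 2, 13/2]].
X = A⁻¹L = [[1/2, 0, -1/2], [1, -1, -4], [-3/2, 2, 13/2]] · [[-3, 28], [-10, -31], [3, 16]] = [[-3, 6], [-5, -5], [4, 0]].

4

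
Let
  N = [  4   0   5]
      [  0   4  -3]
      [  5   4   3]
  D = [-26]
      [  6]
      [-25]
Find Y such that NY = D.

Y = [[1], [-3], [-6]]

Left-multiplying both sides by N⁻¹ gives Y = N⁻¹D.
det N = -4, so N⁻¹ = [[-6, -5, 5], [15/4, 13/4, -3], [5, 4, -4]].
Y = N⁻¹D = [[-6, -5, 5], [15/4, 13/4, -3], [5, 4, -4]] · [[-26], [6], [-25]] = [[1], [-3], [-6]].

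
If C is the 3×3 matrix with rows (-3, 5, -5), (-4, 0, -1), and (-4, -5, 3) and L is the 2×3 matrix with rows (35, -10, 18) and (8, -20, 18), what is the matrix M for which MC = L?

M = [[-5, -2, -3], [0, -6, 4]]

C is on the right of M, so right-multiply by C⁻¹: M = LC⁻¹.
det C = -5, so C⁻¹ = [[1, -2, 1], [-16/5, 29/5, -17/5], [-4, 7, -4]].
M = LC⁻¹ = [[35, -10, 18], [8, -20, 18]] · [[1, -2, 1], [-16/5, 29/5, -17/5], [-4, 7, -4]] = [[-5, -2, -3], [0, -6, 4]].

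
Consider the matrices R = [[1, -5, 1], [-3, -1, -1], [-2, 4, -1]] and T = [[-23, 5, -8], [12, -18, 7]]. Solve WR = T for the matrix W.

W = [[2, 5, 5], [5, -3, 1]]

Right-multiplying both sides by R⁻¹ gives W = TR⁻¹.
det R = -4; the adjugate gives R⁻¹ = [[-5/4, 1/4, -3/2], [1/4, -1/4, 1/2], [7/2, -3/2, 4]].
W = TR⁻¹ = [[-23, 5, -8], [12, -18, 7]] · [[-5/4, 1/4, -3/2], [1/4, -1/4, 1/2], [7/2, -3/2, 4]] = [[2, 5, 5], [5, -3, 1]].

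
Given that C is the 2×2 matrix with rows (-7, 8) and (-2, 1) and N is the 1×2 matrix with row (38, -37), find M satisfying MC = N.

M = [[-4, -5]]

Right-multiplying both sides by C⁻¹ gives M = NC⁻¹.
C has determinant 9; C⁻¹ = [[1/9, -8/9], [2/9, -7/9]].
M = NC⁻¹ = [[38, -37]] · [[1/9, -8/9], [2/9, -7/9]] = [[-4, -5]].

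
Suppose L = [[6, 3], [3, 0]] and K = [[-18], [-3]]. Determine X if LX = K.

Since L multiplies X on the left, X = L⁻¹K.
det L = -9, so L⁻¹ = [[0, 1/3], [1/3, -2/3]].
X = L⁻¹K = [[0, 1/3], [1/3, -2/3]] · [[-18], [-3]] = [[-1], [-4]].

X = [[-1], [-4]]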